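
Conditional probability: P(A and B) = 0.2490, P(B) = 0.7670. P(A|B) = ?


P(A|B) = 0.2490/0.7670 = 0.3246

P(A|B) = 0.3246


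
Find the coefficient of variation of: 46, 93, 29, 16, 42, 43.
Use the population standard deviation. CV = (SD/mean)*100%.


Mean = 44.8333
SD = 23.8566
CV = (23.8566/44.8333)*100 = 53.2118%

CV = 53.2118%


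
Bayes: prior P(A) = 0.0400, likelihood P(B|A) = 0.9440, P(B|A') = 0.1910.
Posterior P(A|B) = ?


P(B) = P(B|A)*P(A) + P(B|A')*P(A')
= 0.9440*0.0400 + 0.1910*0.9600
= 0.037760 + 0.183360 = 0.221120
P(A|B) = 0.037760/0.221120 = 0.1708

P(A|B) = 0.1708


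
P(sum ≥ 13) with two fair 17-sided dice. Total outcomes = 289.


Total outcomes = 17×17 = 289
Favorable (sum ≥ 13): 223
P = 223/289 = 0.7716

P = 0.7716


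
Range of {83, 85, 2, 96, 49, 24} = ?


Max = 96, Min = 2
Range = 96 - 2 = 94

Range = 94


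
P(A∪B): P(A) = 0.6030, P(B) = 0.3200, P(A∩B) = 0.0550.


P(A∪B) = 0.6030 + 0.3200 - 0.0550
= 0.9230 - 0.0550
= 0.8680

P(A∪B) = 0.8680


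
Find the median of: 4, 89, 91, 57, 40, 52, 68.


Sorted: 4, 40, 52, 57, 68, 89, 91
n = 7 (odd)
Middle value = 57

Median = 57


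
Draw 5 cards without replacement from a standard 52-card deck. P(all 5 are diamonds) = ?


P(all diamonds) = (13/52) × (12/51) × (11/50) × (10/49) × (9/48)
= 0.0005

P = 0.0005


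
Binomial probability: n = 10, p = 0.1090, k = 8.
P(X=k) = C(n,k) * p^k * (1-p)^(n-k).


C(10,8) = 45
p^8 = 1.992563e-08
(1-p)^2 = 0.793881
P = 45 * 1.992563e-08 * 0.793881 = 7.1184e-07

P(X=8) = 7.1184e-07


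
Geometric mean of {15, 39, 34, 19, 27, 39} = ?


Product = 15 × 39 × 34 × 19 × 27 × 39 = 397939230
GM = 397939230^(1/6) = 27.1208

GM = 27.1208


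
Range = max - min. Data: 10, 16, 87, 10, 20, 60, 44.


Max = 87, Min = 10
Range = 87 - 10 = 77

Range = 77


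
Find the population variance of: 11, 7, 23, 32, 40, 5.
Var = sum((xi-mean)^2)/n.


Mean = 19.6667
Squared deviations: 75.1111, 160.4444, 11.1111, 152.1111, 413.4444, 215.1111
Sum = 1027.3333
Variance = 1027.3333/6 = 171.2222

Variance = 171.2222


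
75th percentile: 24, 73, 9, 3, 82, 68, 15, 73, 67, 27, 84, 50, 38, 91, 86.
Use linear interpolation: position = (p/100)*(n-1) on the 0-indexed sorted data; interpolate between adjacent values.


Sorted: 3, 9, 15, 24, 27, 38, 50, 67, 68, 73, 73, 82, 84, 86, 91
n = 15
Index = 75/100 * 14 = 10.5000
Lower = data[10] = 73, Upper = data[11] = 82
P75 = 73 + 0.5000*(9) = 77.5000

P75 = 77.5000


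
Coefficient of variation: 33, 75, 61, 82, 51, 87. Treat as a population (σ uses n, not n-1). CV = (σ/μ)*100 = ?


Mean = 64.8333
SD = 18.7476
CV = (18.7476/64.8333)*100 = 28.9166%

CV = 28.9166%


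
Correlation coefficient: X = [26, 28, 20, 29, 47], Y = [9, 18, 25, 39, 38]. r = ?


Mean X = 30.0000, Mean Y = 25.8000
SD X = 9.055385, SD Y = 11.548160
Cov = 57.000000
r = 57.000000/(9.055385*11.548160) = 0.5451

r = 0.5451


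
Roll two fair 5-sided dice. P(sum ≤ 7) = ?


Total outcomes = 5×5 = 25
Favorable (sum ≤ 7): 19
P = 19/25 = 0.7600

P = 0.7600


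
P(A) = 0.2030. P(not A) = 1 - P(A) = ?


P(not A) = 1 - 0.2030 = 0.7970

P(not A) = 0.7970


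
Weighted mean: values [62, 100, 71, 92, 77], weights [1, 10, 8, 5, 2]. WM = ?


Numerator = 62*1 + 100*10 + 71*8 + 92*5 + 77*2 = 2244
Denominator = 1 + 10 + 8 + 5 + 2 = 26
WM = 2244/26 = 86.3077

WM = 86.3077


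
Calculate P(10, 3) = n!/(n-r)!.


P(10,3) = 10!/7!
= 3628800/5040
= 720

P(10,3) = 720


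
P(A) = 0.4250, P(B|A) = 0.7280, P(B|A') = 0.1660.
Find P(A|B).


P(B) = P(B|A)*P(A) + P(B|A')*P(A')
= 0.7280*0.4250 + 0.1660*0.5750
= 0.309400 + 0.095450 = 0.404850
P(A|B) = 0.309400/0.404850 = 0.7642

P(A|B) = 0.7642


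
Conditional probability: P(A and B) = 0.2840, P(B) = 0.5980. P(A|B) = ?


P(A|B) = 0.2840/0.5980 = 0.4749

P(A|B) = 0.4749


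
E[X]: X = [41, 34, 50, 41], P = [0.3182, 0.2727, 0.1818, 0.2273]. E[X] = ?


E[X] = 41*0.3182 + 34*0.2727 + 50*0.1818 + 41*0.2273
= 13.0462 + 9.2718 + 9.0900 + 9.3193
= 40.7273

E[X] = 40.7273


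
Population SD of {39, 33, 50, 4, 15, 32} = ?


Mean = 28.8333
Variance = 231.1389
SD = sqrt(231.1389) = 15.2033

SD = 15.2033


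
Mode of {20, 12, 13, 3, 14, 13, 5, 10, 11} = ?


Frequencies: 3:1, 5:1, 10:1, 11:1, 12:1, 13:2, 14:1, 20:1
Max frequency = 2
Mode = 13

Mode = 13


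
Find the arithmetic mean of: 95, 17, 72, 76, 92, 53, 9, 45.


Sum = 95 + 17 + 72 + 76 + 92 + 53 + 9 + 45 = 459
n = 8
Mean = 459/8 = 57.3750

Mean = 57.3750


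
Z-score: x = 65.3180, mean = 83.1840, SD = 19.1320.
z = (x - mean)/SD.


z = (65.3180 - 83.1840)/19.1320
= -17.8660/19.1320
= -0.9338

z = -0.9338


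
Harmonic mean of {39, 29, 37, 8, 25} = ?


Sum of reciprocals = 1/39 + 1/29 + 1/37 + 1/8 + 1/25 = 0.252151
HM = 5/0.252151 = 19.8294

HM = 19.8294


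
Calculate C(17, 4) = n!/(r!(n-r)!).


C(17,4) = 17!/(4! × 13!)
= 355687428096000/(24 × 6227020800)
= 2380

C(17,4) = 2380


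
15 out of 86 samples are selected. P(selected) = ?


P = 15/86 = 0.1744

P = 0.1744


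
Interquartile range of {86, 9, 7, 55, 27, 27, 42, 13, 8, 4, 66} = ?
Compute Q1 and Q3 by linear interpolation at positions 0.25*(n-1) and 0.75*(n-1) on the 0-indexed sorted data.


Sorted: 4, 7, 8, 9, 13, 27, 27, 42, 55, 66, 86
Q1 (25th %ile) = 8.5000
Q3 (75th %ile) = 48.5000
IQR = 48.5000 - 8.5000 = 40.0000

IQR = 40.0000


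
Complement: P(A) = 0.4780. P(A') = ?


P(not A) = 1 - 0.4780 = 0.5220

P(not A) = 0.5220


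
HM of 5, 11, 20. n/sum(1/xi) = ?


Sum of reciprocals = 1/5 + 1/11 + 1/20 = 0.340909
HM = 3/0.340909 = 8.8000

HM = 8.8000


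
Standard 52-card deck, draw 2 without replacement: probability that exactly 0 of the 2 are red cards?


Hypergeometric: P(X=0) = C(26,0)·C(26,2) / C(52,2)
= 1 × 325 / 1326
= 325/1326 = 0.2451

P = 0.2451


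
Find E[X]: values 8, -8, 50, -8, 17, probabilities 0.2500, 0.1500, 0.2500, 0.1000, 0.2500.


E[X] = 8*0.2500 - 8*0.1500 + 50*0.2500 - 8*0.1000 + 17*0.2500
= 2.0000 - 1.2000 + 12.5000 - 0.8000 + 4.2500
= 16.7500

E[X] = 16.7500


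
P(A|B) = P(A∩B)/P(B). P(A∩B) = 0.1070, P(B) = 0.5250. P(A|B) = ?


P(A|B) = 0.1070/0.5250 = 0.2038

P(A|B) = 0.2038


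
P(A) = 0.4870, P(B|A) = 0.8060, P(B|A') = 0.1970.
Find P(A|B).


P(B) = P(B|A)*P(A) + P(B|A')*P(A')
= 0.8060*0.4870 + 0.1970*0.5130
= 0.392522 + 0.101061 = 0.493583
P(A|B) = 0.392522/0.493583 = 0.7953

P(A|B) = 0.7953


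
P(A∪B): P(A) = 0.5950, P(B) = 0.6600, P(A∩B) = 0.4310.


P(A∪B) = 0.5950 + 0.6600 - 0.4310
= 1.2550 - 0.4310
= 0.8240

P(A∪B) = 0.8240


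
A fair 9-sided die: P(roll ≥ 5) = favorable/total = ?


Favorable outcomes (roll ≥ 5): 5
Total outcomes = 9
P = 5/9 = 0.5556

P = 0.5556


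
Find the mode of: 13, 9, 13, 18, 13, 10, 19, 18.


Frequencies: 9:1, 10:1, 13:3, 18:2, 19:1
Max frequency = 3
Mode = 13

Mode = 13


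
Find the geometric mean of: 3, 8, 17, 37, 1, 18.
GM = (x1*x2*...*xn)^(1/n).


Product = 3 × 8 × 17 × 37 × 1 × 18 = 271728
GM = 271728^(1/6) = 8.0480

GM = 8.0480


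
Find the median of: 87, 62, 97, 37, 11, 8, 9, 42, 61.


Sorted: 8, 9, 11, 37, 42, 61, 62, 87, 97
n = 9 (odd)
Middle value = 42

Median = 42


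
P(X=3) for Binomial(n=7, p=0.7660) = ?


C(7,3) = 35
p^3 = 0.449455
(1-p)^4 = 0.002998
P = 35 * 0.449455 * 0.002998 = 0.0472

P(X=3) = 0.0472


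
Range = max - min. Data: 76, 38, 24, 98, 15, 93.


Max = 98, Min = 15
Range = 98 - 15 = 83

Range = 83


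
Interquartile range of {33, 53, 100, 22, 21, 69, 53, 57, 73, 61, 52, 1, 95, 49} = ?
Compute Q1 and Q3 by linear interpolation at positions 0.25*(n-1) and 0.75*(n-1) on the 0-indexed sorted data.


Sorted: 1, 21, 22, 33, 49, 52, 53, 53, 57, 61, 69, 73, 95, 100
Q1 (25th %ile) = 37.0000
Q3 (75th %ile) = 67.0000
IQR = 67.0000 - 37.0000 = 30.0000

IQR = 30.0000


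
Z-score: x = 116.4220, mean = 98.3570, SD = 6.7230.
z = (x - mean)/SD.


z = (116.4220 - 98.3570)/6.7230
= 18.0650/6.7230
= 2.6870

z = 2.6870


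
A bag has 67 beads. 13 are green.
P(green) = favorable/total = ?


P = 13/67 = 0.1940

P = 0.1940


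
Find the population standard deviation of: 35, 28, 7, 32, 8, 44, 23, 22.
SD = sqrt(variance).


Mean = 24.8750
Variance = 143.1094
SD = sqrt(143.1094) = 11.9628

SD = 11.9628


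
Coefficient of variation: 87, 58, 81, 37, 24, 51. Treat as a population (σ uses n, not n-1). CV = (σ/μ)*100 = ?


Mean = 56.3333
SD = 22.3582
CV = (22.3582/56.3333)*100 = 39.6891%

CV = 39.6891%


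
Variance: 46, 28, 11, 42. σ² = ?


Mean = 31.7500
Squared deviations: 203.0625, 14.0625, 430.5625, 105.0625
Sum = 752.7500
Variance = 752.7500/4 = 188.1875

Variance = 188.1875


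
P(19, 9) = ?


P(19,9) = 19!/10!
= 121645100408832000/3628800
= 33522128640

P(19,9) = 33522128640


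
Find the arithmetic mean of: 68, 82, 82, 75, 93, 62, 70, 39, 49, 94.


Sum = 68 + 82 + 82 + 75 + 93 + 62 + 70 + 39 + 49 + 94 = 714
n = 10
Mean = 714/10 = 71.4000

Mean = 71.4000


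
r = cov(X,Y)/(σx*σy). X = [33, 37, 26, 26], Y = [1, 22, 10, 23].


Mean X = 30.5000, Mean Y = 14.0000
SD X = 4.716991, SD Y = 9.082951
Cov = -0.750000
r = -0.750000/(4.716991*9.082951) = -0.0175

r = -0.0175


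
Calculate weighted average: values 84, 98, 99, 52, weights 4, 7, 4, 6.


Numerator = 84*4 + 98*7 + 99*4 + 52*6 = 1730
Denominator = 4 + 7 + 4 + 6 = 21
WM = 1730/21 = 82.3810

WM = 82.3810


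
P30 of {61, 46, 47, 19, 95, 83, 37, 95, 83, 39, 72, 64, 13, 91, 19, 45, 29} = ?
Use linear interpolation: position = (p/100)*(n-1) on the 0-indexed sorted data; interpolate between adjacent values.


Sorted: 13, 19, 19, 29, 37, 39, 45, 46, 47, 61, 64, 72, 83, 83, 91, 95, 95
n = 17
Index = 30/100 * 16 = 4.8000
Lower = data[4] = 37, Upper = data[5] = 39
P30 = 37 + 0.8000*(2) = 38.6000

P30 = 38.6000


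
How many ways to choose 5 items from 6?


C(6,5) = 6!/(5! × 1!)
= 720/(120 × 1)
= 6

C(6,5) = 6


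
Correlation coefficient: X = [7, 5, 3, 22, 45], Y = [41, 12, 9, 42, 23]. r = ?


Mean X = 16.4000, Mean Y = 25.4000
SD X = 15.793670, SD Y = 13.951344
Cov = 50.040000
r = 50.040000/(15.793670*13.951344) = 0.2271

r = 0.2271


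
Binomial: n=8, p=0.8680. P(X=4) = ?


C(8,4) = 70
p^4 = 0.567648
(1-p)^4 = 0.000304
P = 70 * 0.567648 * 0.000304 = 0.0121

P(X=4) = 0.0121


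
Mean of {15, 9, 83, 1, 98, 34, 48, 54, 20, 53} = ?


Sum = 15 + 9 + 83 + 1 + 98 + 34 + 48 + 54 + 20 + 53 = 415
n = 10
Mean = 415/10 = 41.5000

Mean = 41.5000


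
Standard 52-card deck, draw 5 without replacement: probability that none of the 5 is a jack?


P(no jacks) = (48/52) × (47/51) × (46/50) × (45/49) × (44/48)
= 0.6588

P = 0.6588


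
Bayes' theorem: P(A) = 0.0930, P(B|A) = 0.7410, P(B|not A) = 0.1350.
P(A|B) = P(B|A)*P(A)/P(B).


P(B) = P(B|A)*P(A) + P(B|A')*P(A')
= 0.7410*0.0930 + 0.1350*0.9070
= 0.068913 + 0.122445 = 0.191358
P(A|B) = 0.068913/0.191358 = 0.3601

P(A|B) = 0.3601


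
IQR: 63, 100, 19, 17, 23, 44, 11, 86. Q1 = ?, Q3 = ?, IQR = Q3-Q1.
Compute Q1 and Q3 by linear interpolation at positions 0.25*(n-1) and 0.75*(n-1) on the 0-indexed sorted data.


Sorted: 11, 17, 19, 23, 44, 63, 86, 100
Q1 (25th %ile) = 18.5000
Q3 (75th %ile) = 68.7500
IQR = 68.7500 - 18.5000 = 50.2500

IQR = 50.2500


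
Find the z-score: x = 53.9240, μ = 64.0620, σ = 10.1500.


z = (53.9240 - 64.0620)/10.1500
= -10.1380/10.1500
= -0.9988

z = -0.9988


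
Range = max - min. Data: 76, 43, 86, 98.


Max = 98, Min = 43
Range = 98 - 43 = 55

Range = 55


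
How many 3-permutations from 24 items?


P(24,3) = 24!/21!
= 620448401733239439360000/51090942171709440000
= 12144

P(24,3) = 12144


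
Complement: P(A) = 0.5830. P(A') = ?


P(not A) = 1 - 0.5830 = 0.4170

P(not A) = 0.4170


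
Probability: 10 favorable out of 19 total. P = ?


P = 10/19 = 0.5263

P = 0.5263


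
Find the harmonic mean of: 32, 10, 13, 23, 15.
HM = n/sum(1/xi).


Sum of reciprocals = 1/32 + 1/10 + 1/13 + 1/23 + 1/15 = 0.318318
HM = 5/0.318318 = 15.7076

HM = 15.7076


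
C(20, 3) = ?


C(20,3) = 20!/(3! × 17!)
= 2432902008176640000/(6 × 355687428096000)
= 1140

C(20,3) = 1140


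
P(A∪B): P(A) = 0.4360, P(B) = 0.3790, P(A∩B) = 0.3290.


P(A∪B) = 0.4360 + 0.3790 - 0.3290
= 0.8150 - 0.3290
= 0.4860

P(A∪B) = 0.4860


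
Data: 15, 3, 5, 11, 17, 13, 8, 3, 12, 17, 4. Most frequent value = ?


Frequencies: 3:2, 4:1, 5:1, 8:1, 11:1, 12:1, 13:1, 15:1, 17:2
Max frequency = 2
Mode = 3, 17

Mode = 3, 17


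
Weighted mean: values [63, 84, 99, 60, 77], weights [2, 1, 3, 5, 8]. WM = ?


Numerator = 63*2 + 84*1 + 99*3 + 60*5 + 77*8 = 1423
Denominator = 2 + 1 + 3 + 5 + 8 = 19
WM = 1423/19 = 74.8947

WM = 74.8947


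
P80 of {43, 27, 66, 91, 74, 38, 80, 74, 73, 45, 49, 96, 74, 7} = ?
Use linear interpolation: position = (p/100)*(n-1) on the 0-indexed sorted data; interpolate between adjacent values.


Sorted: 7, 27, 38, 43, 45, 49, 66, 73, 74, 74, 74, 80, 91, 96
n = 14
Index = 80/100 * 13 = 10.4000
Lower = data[10] = 74, Upper = data[11] = 80
P80 = 74 + 0.4000*(6) = 76.4000

P80 = 76.4000


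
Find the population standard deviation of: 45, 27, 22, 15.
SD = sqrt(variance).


Mean = 27.2500
Variance = 123.1875
SD = sqrt(123.1875) = 11.0990

SD = 11.0990


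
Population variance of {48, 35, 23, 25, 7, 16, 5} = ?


Mean = 22.7143
Squared deviations: 639.3673, 150.9388, 0.0816, 5.2245, 246.9388, 45.0816, 313.7959
Sum = 1401.4286
Variance = 1401.4286/7 = 200.2041

Variance = 200.2041


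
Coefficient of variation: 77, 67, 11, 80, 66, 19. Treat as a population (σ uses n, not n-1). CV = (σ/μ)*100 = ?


Mean = 53.3333
SD = 27.6566
CV = (27.6566/53.3333)*100 = 51.8562%

CV = 51.8562%


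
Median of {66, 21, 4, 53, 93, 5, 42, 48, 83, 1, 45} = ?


Sorted: 1, 4, 5, 21, 42, 45, 48, 53, 66, 83, 93
n = 11 (odd)
Middle value = 45

Median = 45


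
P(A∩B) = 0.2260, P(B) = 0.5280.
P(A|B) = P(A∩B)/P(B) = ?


P(A|B) = 0.2260/0.5280 = 0.4280

P(A|B) = 0.4280


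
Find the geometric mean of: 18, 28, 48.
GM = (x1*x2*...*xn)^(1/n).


Product = 18 × 28 × 48 = 24192
GM = 24192^(1/3) = 28.9217

GM = 28.9217


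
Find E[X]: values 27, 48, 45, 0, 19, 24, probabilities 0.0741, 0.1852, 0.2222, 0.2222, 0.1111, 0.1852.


E[X] = 27*0.0741 + 48*0.1852 + 45*0.2222 + 0*0.2222 + 19*0.1111 + 24*0.1852
= 2.0007 + 8.8896 + 9.9990 + 0 + 2.1109 + 4.4448
= 27.4450

E[X] = 27.4450


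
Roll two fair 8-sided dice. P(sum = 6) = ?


Total outcomes = 8×8 = 64
Favorable (sum = 6): 5
P = 5/64 = 0.0781

P = 0.0781


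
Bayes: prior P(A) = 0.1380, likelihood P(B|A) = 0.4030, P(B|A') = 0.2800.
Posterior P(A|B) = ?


P(B) = P(B|A)*P(A) + P(B|A')*P(A')
= 0.4030*0.1380 + 0.2800*0.8620
= 0.055614 + 0.241360 = 0.296974
P(A|B) = 0.055614/0.296974 = 0.1873

P(A|B) = 0.1873


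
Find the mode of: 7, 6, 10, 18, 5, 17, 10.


Frequencies: 5:1, 6:1, 7:1, 10:2, 17:1, 18:1
Max frequency = 2
Mode = 10

Mode = 10


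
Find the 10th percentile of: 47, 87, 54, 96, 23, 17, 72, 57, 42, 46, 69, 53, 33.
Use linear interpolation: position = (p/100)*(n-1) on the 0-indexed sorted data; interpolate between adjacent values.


Sorted: 17, 23, 33, 42, 46, 47, 53, 54, 57, 69, 72, 87, 96
n = 13
Index = 10/100 * 12 = 1.2000
Lower = data[1] = 23, Upper = data[2] = 33
P10 = 23 + 0.2000*(10) = 25.0000

P10 = 25.0000


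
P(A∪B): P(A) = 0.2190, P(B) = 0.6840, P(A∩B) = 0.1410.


P(A∪B) = 0.2190 + 0.6840 - 0.1410
= 0.9030 - 0.1410
= 0.7620

P(A∪B) = 0.7620


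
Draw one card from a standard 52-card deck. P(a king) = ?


4 kings in 52 cards
P = 4/52 = 0.0769

P = 0.0769


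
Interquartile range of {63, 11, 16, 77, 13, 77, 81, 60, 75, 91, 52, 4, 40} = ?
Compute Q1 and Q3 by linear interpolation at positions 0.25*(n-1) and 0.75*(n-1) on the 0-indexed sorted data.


Sorted: 4, 11, 13, 16, 40, 52, 60, 63, 75, 77, 77, 81, 91
Q1 (25th %ile) = 16.0000
Q3 (75th %ile) = 77.0000
IQR = 77.0000 - 16.0000 = 61.0000

IQR = 61.0000


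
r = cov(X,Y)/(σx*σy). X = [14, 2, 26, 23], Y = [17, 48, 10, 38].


Mean X = 16.2500, Mean Y = 28.2500
SD X = 9.337425, SD Y = 15.368393
Cov = -92.062500
r = -92.062500/(9.337425*15.368393) = -0.6415

r = -0.6415


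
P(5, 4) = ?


P(5,4) = 5!/1!
= 120/1
= 120

P(5,4) = 120


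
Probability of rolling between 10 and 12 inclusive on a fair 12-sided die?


Favorable outcomes (10 ≤ roll ≤ 12): 3
Total outcomes = 12
P = 3/12 = 0.2500

P = 0.2500


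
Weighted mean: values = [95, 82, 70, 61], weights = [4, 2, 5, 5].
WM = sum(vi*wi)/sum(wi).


Numerator = 95*4 + 82*2 + 70*5 + 61*5 = 1199
Denominator = 4 + 2 + 5 + 5 = 16
WM = 1199/16 = 74.9375

WM = 74.9375


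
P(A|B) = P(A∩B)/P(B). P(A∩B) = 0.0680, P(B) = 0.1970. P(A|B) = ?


P(A|B) = 0.0680/0.1970 = 0.3452

P(A|B) = 0.3452


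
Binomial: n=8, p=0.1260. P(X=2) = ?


C(8,2) = 28
p^2 = 0.015876
(1-p)^6 = 0.445727
P = 28 * 0.015876 * 0.445727 = 0.1981

P(X=2) = 0.1981


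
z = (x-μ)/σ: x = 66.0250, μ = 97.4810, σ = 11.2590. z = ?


z = (66.0250 - 97.4810)/11.2590
= -31.4560/11.2590
= -2.7939

z = -2.7939


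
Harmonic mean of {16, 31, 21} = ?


Sum of reciprocals = 1/16 + 1/31 + 1/21 = 0.142377
HM = 3/0.142377 = 21.0708

HM = 21.0708


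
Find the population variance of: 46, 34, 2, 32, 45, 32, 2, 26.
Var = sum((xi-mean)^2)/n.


Mean = 27.3750
Squared deviations: 346.8906, 43.8906, 643.8906, 21.3906, 310.6406, 21.3906, 643.8906, 1.8906
Sum = 2033.8750
Variance = 2033.8750/8 = 254.2344

Variance = 254.2344


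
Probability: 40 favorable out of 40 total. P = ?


P = 40/40 = 1.0000

P = 1.0000


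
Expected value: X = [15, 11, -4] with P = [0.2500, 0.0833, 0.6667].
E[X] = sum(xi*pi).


E[X] = 15*0.2500 + 11*0.0833 - 4*0.6667
= 3.7500 + 0.9163 - 2.6668
= 1.9995

E[X] = 1.9995


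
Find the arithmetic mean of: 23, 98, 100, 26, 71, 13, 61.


Sum = 23 + 98 + 100 + 26 + 71 + 13 + 61 = 392
n = 7
Mean = 392/7 = 56.0000

Mean = 56.0000


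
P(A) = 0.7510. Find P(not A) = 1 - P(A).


P(not A) = 1 - 0.7510 = 0.2490

P(not A) = 0.2490


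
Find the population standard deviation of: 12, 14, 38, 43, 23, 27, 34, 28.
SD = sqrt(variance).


Mean = 27.3750
Variance = 104.4844
SD = sqrt(104.4844) = 10.2218

SD = 10.2218


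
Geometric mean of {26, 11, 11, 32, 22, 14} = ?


Product = 26 × 11 × 11 × 32 × 22 × 14 = 31006976
GM = 31006976^(1/6) = 17.7246

GM = 17.7246


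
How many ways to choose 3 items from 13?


C(13,3) = 13!/(3! × 10!)
= 6227020800/(6 × 3628800)
= 286

C(13,3) = 286


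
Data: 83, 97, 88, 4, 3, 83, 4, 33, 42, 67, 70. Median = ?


Sorted: 3, 4, 4, 33, 42, 67, 70, 83, 83, 88, 97
n = 11 (odd)
Middle value = 67

Median = 67


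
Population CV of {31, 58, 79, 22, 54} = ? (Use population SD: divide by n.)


Mean = 48.8000
SD = 20.2919
CV = (20.2919/48.8000)*100 = 41.5817%

CV = 41.5817%


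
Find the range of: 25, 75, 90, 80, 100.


Max = 100, Min = 25
Range = 100 - 25 = 75

Range = 75


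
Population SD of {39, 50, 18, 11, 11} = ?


Mean = 25.8000
Variance = 251.7600
SD = sqrt(251.7600) = 15.8669

SD = 15.8669


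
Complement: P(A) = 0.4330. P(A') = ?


P(not A) = 1 - 0.4330 = 0.5670

P(not A) = 0.5670


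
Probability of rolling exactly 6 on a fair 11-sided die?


Favorable outcomes (roll = 6): 1
Total outcomes = 11
P = 1/11 = 0.0909

P = 0.0909


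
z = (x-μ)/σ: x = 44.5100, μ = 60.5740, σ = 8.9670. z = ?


z = (44.5100 - 60.5740)/8.9670
= -16.0640/8.9670
= -1.7915

z = -1.7915


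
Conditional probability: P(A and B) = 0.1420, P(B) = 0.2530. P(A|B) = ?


P(A|B) = 0.1420/0.2530 = 0.5613

P(A|B) = 0.5613


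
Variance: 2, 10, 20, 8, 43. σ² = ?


Mean = 16.6000
Squared deviations: 213.1600, 43.5600, 11.5600, 73.9600, 696.9600
Sum = 1039.2000
Variance = 1039.2000/5 = 207.8400

Variance = 207.8400


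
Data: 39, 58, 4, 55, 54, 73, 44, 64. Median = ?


Sorted: 4, 39, 44, 54, 55, 58, 64, 73
n = 8 (even)
Middle values: 54 and 55
Median = (54+55)/2 = 54.5000

Median = 54.5000


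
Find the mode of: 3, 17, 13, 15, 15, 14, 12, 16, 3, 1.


Frequencies: 1:1, 3:2, 12:1, 13:1, 14:1, 15:2, 16:1, 17:1
Max frequency = 2
Mode = 3, 15

Mode = 3, 15


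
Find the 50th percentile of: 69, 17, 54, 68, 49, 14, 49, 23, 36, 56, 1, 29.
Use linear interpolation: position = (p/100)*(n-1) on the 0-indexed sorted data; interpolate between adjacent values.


Sorted: 1, 14, 17, 23, 29, 36, 49, 49, 54, 56, 68, 69
n = 12
Index = 50/100 * 11 = 5.5000
Lower = data[5] = 36, Upper = data[6] = 49
P50 = 36 + 0.5000*(13) = 42.5000

P50 = 42.5000


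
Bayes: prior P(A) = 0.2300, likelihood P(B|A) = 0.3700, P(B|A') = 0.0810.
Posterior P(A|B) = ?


P(B) = P(B|A)*P(A) + P(B|A')*P(A')
= 0.3700*0.2300 + 0.0810*0.7700
= 0.085100 + 0.062370 = 0.147470
P(A|B) = 0.085100/0.147470 = 0.5771

P(A|B) = 0.5771


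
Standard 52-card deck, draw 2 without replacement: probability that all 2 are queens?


P(all queens) = (4/52) × (3/51)
= 0.0045

P = 0.0045


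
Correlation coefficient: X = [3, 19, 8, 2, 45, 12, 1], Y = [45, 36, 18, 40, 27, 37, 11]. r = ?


Mean X = 12.8571, Mean Y = 30.5714
SD X = 14.396712, SD Y = 11.474906
Cov = -5.489796
r = -5.489796/(14.396712*11.474906) = -0.0332

r = -0.0332


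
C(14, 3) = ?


C(14,3) = 14!/(3! × 11!)
= 87178291200/(6 × 39916800)
= 364

C(14,3) = 364


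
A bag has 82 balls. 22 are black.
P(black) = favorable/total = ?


P = 22/82 = 0.2683

P = 0.2683


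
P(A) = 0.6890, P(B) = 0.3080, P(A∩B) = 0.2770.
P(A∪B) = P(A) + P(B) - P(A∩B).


P(A∪B) = 0.6890 + 0.3080 - 0.2770
= 0.9970 - 0.2770
= 0.7200

P(A∪B) = 0.7200


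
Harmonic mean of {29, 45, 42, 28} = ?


Sum of reciprocals = 1/29 + 1/45 + 1/42 + 1/28 = 0.116229
HM = 4/0.116229 = 34.4149

HM = 34.4149


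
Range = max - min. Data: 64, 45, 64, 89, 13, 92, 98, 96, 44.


Max = 98, Min = 13
Range = 98 - 13 = 85

Range = 85


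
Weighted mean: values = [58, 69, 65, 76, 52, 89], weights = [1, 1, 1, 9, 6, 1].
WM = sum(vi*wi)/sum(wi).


Numerator = 58*1 + 69*1 + 65*1 + 76*9 + 52*6 + 89*1 = 1277
Denominator = 1 + 1 + 1 + 9 + 6 + 1 = 19
WM = 1277/19 = 67.2105

WM = 67.2105


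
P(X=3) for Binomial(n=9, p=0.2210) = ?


C(9,3) = 84
p^3 = 0.010794
(1-p)^6 = 0.223473
P = 84 * 0.010794 * 0.223473 = 0.2026

P(X=3) = 0.2026


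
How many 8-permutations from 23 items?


P(23,8) = 23!/15!
= 25852016738884976640000/1307674368000
= 19769460480

P(23,8) = 19769460480


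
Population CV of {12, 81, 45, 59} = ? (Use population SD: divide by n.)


Mean = 49.2500
SD = 25.0437
CV = (25.0437/49.2500)*100 = 50.8502%

CV = 50.8502%


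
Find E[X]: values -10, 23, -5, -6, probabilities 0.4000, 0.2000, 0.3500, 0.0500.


E[X] = -10*0.4000 + 23*0.2000 - 5*0.3500 - 6*0.0500
= -4.0000 + 4.6000 - 1.7500 - 0.3000
= -1.4500

E[X] = -1.4500


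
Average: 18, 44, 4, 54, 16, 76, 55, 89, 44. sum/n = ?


Sum = 18 + 44 + 4 + 54 + 16 + 76 + 55 + 89 + 44 = 400
n = 9
Mean = 400/9 = 44.4444

Mean = 44.4444


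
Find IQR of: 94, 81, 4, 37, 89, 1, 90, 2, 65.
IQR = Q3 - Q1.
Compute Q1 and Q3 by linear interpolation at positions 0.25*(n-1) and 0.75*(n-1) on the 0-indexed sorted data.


Sorted: 1, 2, 4, 37, 65, 81, 89, 90, 94
Q1 (25th %ile) = 4.0000
Q3 (75th %ile) = 89.0000
IQR = 89.0000 - 4.0000 = 85.0000

IQR = 85.0000


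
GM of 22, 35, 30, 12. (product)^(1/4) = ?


Product = 22 × 35 × 30 × 12 = 277200
GM = 277200^(1/4) = 22.9455

GM = 22.9455


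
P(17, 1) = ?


P(17,1) = 17!/16!
= 355687428096000/20922789888000
= 17

P(17,1) = 17


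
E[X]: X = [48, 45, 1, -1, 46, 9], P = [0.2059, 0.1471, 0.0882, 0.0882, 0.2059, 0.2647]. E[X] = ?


E[X] = 48*0.2059 + 45*0.1471 + 1*0.0882 - 1*0.0882 + 46*0.2059 + 9*0.2647
= 9.8832 + 6.6195 + 0.0882 - 0.0882 + 9.4714 + 2.3823
= 28.3564

E[X] = 28.3564


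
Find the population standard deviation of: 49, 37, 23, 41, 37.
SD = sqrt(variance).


Mean = 37.4000
Variance = 71.0400
SD = sqrt(71.0400) = 8.4285

SD = 8.4285


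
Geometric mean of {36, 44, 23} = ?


Product = 36 × 44 × 23 = 36432
GM = 36432^(1/3) = 33.1508

GM = 33.1508


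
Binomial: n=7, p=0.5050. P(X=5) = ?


C(7,5) = 21
p^5 = 0.032844
(1-p)^2 = 0.245025
P = 21 * 0.032844 * 0.245025 = 0.1690

P(X=5) = 0.1690


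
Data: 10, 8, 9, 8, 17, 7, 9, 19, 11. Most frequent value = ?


Frequencies: 7:1, 8:2, 9:2, 10:1, 11:1, 17:1, 19:1
Max frequency = 2
Mode = 8, 9

Mode = 8, 9


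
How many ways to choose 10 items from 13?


C(13,10) = 13!/(10! × 3!)
= 6227020800/(3628800 × 6)
= 286

C(13,10) = 286


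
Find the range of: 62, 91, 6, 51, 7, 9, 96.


Max = 96, Min = 6
Range = 96 - 6 = 90

Range = 90


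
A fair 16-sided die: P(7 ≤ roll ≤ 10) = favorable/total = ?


Favorable outcomes (7 ≤ roll ≤ 10): 4
Total outcomes = 16
P = 4/16 = 0.2500

P = 0.2500


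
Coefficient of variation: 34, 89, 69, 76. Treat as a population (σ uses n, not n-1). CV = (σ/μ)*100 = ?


Mean = 67.0000
SD = 20.3593
CV = (20.3593/67.0000)*100 = 30.3870%

CV = 30.3870%


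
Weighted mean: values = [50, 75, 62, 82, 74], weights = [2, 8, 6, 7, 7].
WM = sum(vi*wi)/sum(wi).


Numerator = 50*2 + 75*8 + 62*6 + 82*7 + 74*7 = 2164
Denominator = 2 + 8 + 6 + 7 + 7 = 30
WM = 2164/30 = 72.1333

WM = 72.1333


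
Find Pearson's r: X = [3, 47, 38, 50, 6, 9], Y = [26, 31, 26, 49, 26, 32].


Mean X = 25.5000, Mean Y = 31.6667
SD X = 19.906029, SD Y = 8.137704
Cov = 95.333333
r = 95.333333/(19.906029*8.137704) = 0.5885

r = 0.5885


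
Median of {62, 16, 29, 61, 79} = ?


Sorted: 16, 29, 61, 62, 79
n = 5 (odd)
Middle value = 61

Median = 61


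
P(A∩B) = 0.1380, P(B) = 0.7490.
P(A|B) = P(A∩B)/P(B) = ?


P(A|B) = 0.1380/0.7490 = 0.1842

P(A|B) = 0.1842


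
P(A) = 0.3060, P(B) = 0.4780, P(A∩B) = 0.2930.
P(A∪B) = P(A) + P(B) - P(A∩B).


P(A∪B) = 0.3060 + 0.4780 - 0.2930
= 0.7840 - 0.2930
= 0.4910

P(A∪B) = 0.4910


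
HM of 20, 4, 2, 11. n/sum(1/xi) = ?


Sum of reciprocals = 1/20 + 1/4 + 1/2 + 1/11 = 0.890909
HM = 4/0.890909 = 4.4898

HM = 4.4898


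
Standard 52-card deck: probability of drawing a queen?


4 queens in 52 cards
P = 4/52 = 0.0769

P = 0.0769


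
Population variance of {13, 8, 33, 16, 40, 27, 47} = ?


Mean = 26.2857
Squared deviations: 176.5102, 334.3673, 45.0816, 105.7959, 188.0816, 0.5102, 429.0816
Sum = 1279.4286
Variance = 1279.4286/7 = 182.7755

Variance = 182.7755


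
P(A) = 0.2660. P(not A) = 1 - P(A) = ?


P(not A) = 1 - 0.2660 = 0.7340

P(not A) = 0.7340


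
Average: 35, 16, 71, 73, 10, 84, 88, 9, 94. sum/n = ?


Sum = 35 + 16 + 71 + 73 + 10 + 84 + 88 + 9 + 94 = 480
n = 9
Mean = 480/9 = 53.3333

Mean = 53.3333


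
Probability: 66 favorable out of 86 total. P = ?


P = 66/86 = 0.7674

P = 0.7674


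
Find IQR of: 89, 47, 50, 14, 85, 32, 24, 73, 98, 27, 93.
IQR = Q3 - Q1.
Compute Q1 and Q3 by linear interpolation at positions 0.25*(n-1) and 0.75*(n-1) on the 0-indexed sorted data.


Sorted: 14, 24, 27, 32, 47, 50, 73, 85, 89, 93, 98
Q1 (25th %ile) = 29.5000
Q3 (75th %ile) = 87.0000
IQR = 87.0000 - 29.5000 = 57.5000

IQR = 57.5000


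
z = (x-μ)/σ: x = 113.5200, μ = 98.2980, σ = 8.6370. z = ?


z = (113.5200 - 98.2980)/8.6370
= 15.2220/8.6370
= 1.7624

z = 1.7624


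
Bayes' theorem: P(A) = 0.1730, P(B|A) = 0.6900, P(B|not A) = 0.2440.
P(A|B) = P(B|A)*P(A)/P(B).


P(B) = P(B|A)*P(A) + P(B|A')*P(A')
= 0.6900*0.1730 + 0.2440*0.8270
= 0.119370 + 0.201788 = 0.321158
P(A|B) = 0.119370/0.321158 = 0.3717

P(A|B) = 0.3717


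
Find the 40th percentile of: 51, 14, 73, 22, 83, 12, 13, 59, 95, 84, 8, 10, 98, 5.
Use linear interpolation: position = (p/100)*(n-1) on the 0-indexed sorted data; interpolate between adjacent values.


Sorted: 5, 8, 10, 12, 13, 14, 22, 51, 59, 73, 83, 84, 95, 98
n = 14
Index = 40/100 * 13 = 5.2000
Lower = data[5] = 14, Upper = data[6] = 22
P40 = 14 + 0.2000*(8) = 15.6000

P40 = 15.6000


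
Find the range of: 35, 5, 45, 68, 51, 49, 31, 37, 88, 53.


Max = 88, Min = 5
Range = 88 - 5 = 83

Range = 83


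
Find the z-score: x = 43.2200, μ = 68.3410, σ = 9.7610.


z = (43.2200 - 68.3410)/9.7610
= -25.1210/9.7610
= -2.5736

z = -2.5736


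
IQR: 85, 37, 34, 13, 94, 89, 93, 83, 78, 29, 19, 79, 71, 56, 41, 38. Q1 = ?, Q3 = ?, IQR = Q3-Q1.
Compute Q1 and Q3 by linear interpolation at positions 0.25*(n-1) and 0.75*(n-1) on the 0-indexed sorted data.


Sorted: 13, 19, 29, 34, 37, 38, 41, 56, 71, 78, 79, 83, 85, 89, 93, 94
Q1 (25th %ile) = 36.2500
Q3 (75th %ile) = 83.5000
IQR = 83.5000 - 36.2500 = 47.2500

IQR = 47.2500


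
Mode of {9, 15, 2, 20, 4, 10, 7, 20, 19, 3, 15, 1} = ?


Frequencies: 1:1, 2:1, 3:1, 4:1, 7:1, 9:1, 10:1, 15:2, 19:1, 20:2
Max frequency = 2
Mode = 15, 20

Mode = 15, 20


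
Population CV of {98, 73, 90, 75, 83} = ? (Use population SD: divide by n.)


Mean = 83.8000
SD = 9.3252
CV = (9.3252/83.8000)*100 = 11.1280%

CV = 11.1280%


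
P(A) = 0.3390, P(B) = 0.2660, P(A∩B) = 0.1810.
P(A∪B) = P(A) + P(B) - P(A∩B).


P(A∪B) = 0.3390 + 0.2660 - 0.1810
= 0.6050 - 0.1810
= 0.4240

P(A∪B) = 0.4240


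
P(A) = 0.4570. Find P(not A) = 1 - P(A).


P(not A) = 1 - 0.4570 = 0.5430

P(not A) = 0.5430


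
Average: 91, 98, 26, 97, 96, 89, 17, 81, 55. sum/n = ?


Sum = 91 + 98 + 26 + 97 + 96 + 89 + 17 + 81 + 55 = 650
n = 9
Mean = 650/9 = 72.2222

Mean = 72.2222


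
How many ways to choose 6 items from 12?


C(12,6) = 12!/(6! × 6!)
= 479001600/(720 × 720)
= 924

C(12,6) = 924


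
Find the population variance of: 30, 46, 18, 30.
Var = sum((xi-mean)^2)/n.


Mean = 31.0000
Squared deviations: 1.0000, 225.0000, 169.0000, 1.0000
Sum = 396.0000
Variance = 396.0000/4 = 99.0000

Variance = 99.0000


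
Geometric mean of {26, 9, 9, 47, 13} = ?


Product = 26 × 9 × 9 × 47 × 13 = 1286766
GM = 1286766^(1/5) = 16.6686

GM = 16.6686


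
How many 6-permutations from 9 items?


P(9,6) = 9!/3!
= 362880/6
= 60480

P(9,6) = 60480


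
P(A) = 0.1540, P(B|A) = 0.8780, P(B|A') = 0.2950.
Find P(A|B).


P(B) = P(B|A)*P(A) + P(B|A')*P(A')
= 0.8780*0.1540 + 0.2950*0.8460
= 0.135212 + 0.249570 = 0.384782
P(A|B) = 0.135212/0.384782 = 0.3514

P(A|B) = 0.3514


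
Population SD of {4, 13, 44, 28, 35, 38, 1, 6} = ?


Mean = 21.1250
Variance = 255.1094
SD = sqrt(255.1094) = 15.9721

SD = 15.9721


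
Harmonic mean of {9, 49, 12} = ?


Sum of reciprocals = 1/9 + 1/49 + 1/12 = 0.214853
HM = 3/0.214853 = 13.9631

HM = 13.9631


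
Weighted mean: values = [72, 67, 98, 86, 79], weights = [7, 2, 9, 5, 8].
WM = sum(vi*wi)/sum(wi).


Numerator = 72*7 + 67*2 + 98*9 + 86*5 + 79*8 = 2582
Denominator = 7 + 2 + 9 + 5 + 8 = 31
WM = 2582/31 = 83.2903

WM = 83.2903


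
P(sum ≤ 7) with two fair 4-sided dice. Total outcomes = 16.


Total outcomes = 4×4 = 16
Favorable (sum ≤ 7): 15
P = 15/16 = 0.9375

P = 0.9375


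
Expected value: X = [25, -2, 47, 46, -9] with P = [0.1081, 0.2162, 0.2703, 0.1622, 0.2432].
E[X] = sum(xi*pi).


E[X] = 25*0.1081 - 2*0.2162 + 47*0.2703 + 46*0.1622 - 9*0.2432
= 2.7025 - 0.4324 + 12.7041 + 7.4612 - 2.1888
= 20.2466

E[X] = 20.2466


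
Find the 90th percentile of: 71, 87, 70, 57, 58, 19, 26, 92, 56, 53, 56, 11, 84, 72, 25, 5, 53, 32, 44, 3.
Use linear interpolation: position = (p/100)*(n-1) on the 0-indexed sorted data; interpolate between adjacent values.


Sorted: 3, 5, 11, 19, 25, 26, 32, 44, 53, 53, 56, 56, 57, 58, 70, 71, 72, 84, 87, 92
n = 20
Index = 90/100 * 19 = 17.1000
Lower = data[17] = 84, Upper = data[18] = 87
P90 = 84 + 0.1000*(3) = 84.3000

P90 = 84.3000


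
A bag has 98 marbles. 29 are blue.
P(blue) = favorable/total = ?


P = 29/98 = 0.2959

P = 0.2959


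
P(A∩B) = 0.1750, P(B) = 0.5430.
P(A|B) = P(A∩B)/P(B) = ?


P(A|B) = 0.1750/0.5430 = 0.3223

P(A|B) = 0.3223


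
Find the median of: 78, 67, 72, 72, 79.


Sorted: 67, 72, 72, 78, 79
n = 5 (odd)
Middle value = 72

Median = 72


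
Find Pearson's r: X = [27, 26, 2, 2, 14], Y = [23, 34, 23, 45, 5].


Mean X = 14.2000, Mean Y = 26.0000
SD X = 10.961752, SD Y = 13.296616
Cov = -27.000000
r = -27.000000/(10.961752*13.296616) = -0.1852

r = -0.1852


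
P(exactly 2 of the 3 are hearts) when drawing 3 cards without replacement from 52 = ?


Hypergeometric: P(X=2) = C(13,2)·C(39,1) / C(52,3)
= 78 × 39 / 22100
= 3042/22100 = 0.1376

P = 0.1376


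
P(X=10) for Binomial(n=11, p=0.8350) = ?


C(11,10) = 11
p^10 = 0.164765
(1-p)^1 = 0.165000
P = 11 * 0.164765 * 0.165000 = 0.2990

P(X=10) = 0.2990


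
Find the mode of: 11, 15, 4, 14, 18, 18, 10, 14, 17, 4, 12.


Frequencies: 4:2, 10:1, 11:1, 12:1, 14:2, 15:1, 17:1, 18:2
Max frequency = 2
Mode = 4, 14, 18

Mode = 4, 14, 18


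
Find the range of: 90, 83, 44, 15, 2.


Max = 90, Min = 2
Range = 90 - 2 = 88

Range = 88


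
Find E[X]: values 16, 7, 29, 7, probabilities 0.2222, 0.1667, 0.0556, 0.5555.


E[X] = 16*0.2222 + 7*0.1667 + 29*0.0556 + 7*0.5555
= 3.5552 + 1.1669 + 1.6124 + 3.8885
= 10.2230

E[X] = 10.2230


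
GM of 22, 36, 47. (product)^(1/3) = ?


Product = 22 × 36 × 47 = 37224
GM = 37224^(1/3) = 33.3893

GM = 33.3893


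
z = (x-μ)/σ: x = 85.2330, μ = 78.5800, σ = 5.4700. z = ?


z = (85.2330 - 78.5800)/5.4700
= 6.6530/5.4700
= 1.2163

z = 1.2163


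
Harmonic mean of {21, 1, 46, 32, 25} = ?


Sum of reciprocals = 1/21 + 1/1 + 1/46 + 1/32 + 1/25 = 1.140608
HM = 5/1.140608 = 4.3836

HM = 4.3836


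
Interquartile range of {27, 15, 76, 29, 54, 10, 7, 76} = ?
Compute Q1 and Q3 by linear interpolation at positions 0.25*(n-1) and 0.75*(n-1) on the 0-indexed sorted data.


Sorted: 7, 10, 15, 27, 29, 54, 76, 76
Q1 (25th %ile) = 13.7500
Q3 (75th %ile) = 59.5000
IQR = 59.5000 - 13.7500 = 45.7500

IQR = 45.7500


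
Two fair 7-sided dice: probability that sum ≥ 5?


Total outcomes = 7×7 = 49
Favorable (sum ≥ 5): 43
P = 43/49 = 0.8776

P = 0.8776


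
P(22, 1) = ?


P(22,1) = 22!/21!
= 1124000727777607680000/51090942171709440000
= 22

P(22,1) = 22


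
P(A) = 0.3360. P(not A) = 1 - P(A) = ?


P(not A) = 1 - 0.3360 = 0.6640

P(not A) = 0.6640


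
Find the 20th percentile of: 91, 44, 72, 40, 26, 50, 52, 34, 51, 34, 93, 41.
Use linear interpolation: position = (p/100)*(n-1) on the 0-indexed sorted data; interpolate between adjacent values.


Sorted: 26, 34, 34, 40, 41, 44, 50, 51, 52, 72, 91, 93
n = 12
Index = 20/100 * 11 = 2.2000
Lower = data[2] = 34, Upper = data[3] = 40
P20 = 34 + 0.2000*(6) = 35.2000

P20 = 35.2000


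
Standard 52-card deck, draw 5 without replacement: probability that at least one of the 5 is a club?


P(at least one) = 1 - P(none)
P(none) = (39/52) × (38/51) × (37/50) × (36/49) × (35/48) = 0.221534
P(at least one) = 1 - 0.221534 = 0.7785

P = 0.7785


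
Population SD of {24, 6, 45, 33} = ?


Mean = 27.0000
Variance = 202.5000
SD = sqrt(202.5000) = 14.2302

SD = 14.2302


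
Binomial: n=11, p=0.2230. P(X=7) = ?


C(11,7) = 330
p^7 = 2.742420e-05
(1-p)^4 = 0.364489
P = 330 * 2.742420e-05 * 0.364489 = 0.0033

P(X=7) = 0.0033


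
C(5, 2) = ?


C(5,2) = 5!/(2! × 3!)
= 120/(2 × 6)
= 10

C(5,2) = 10


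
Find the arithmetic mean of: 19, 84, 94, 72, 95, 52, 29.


Sum = 19 + 84 + 94 + 72 + 95 + 52 + 29 = 445
n = 7
Mean = 445/7 = 63.5714

Mean = 63.5714


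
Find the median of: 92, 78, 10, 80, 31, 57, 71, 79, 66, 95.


Sorted: 10, 31, 57, 66, 71, 78, 79, 80, 92, 95
n = 10 (even)
Middle values: 71 and 78
Median = (71+78)/2 = 74.5000

Median = 74.5000


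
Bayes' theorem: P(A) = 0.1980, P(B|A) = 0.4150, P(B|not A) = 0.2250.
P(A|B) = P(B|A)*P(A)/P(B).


P(B) = P(B|A)*P(A) + P(B|A')*P(A')
= 0.4150*0.1980 + 0.2250*0.8020
= 0.082170 + 0.180450 = 0.262620
P(A|B) = 0.082170/0.262620 = 0.3129

P(A|B) = 0.3129


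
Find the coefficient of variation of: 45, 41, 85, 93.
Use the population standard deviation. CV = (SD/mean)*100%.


Mean = 66.0000
SD = 23.2164
CV = (23.2164/66.0000)*100 = 35.1763%

CV = 35.1763%


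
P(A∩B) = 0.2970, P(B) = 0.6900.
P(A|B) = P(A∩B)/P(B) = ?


P(A|B) = 0.2970/0.6900 = 0.4304

P(A|B) = 0.4304


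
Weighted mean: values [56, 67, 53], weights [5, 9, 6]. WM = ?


Numerator = 56*5 + 67*9 + 53*6 = 1201
Denominator = 5 + 9 + 6 = 20
WM = 1201/20 = 60.0500

WM = 60.0500


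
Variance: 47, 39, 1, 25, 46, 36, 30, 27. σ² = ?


Mean = 31.3750
Squared deviations: 244.1406, 58.1406, 922.6406, 40.6406, 213.8906, 21.3906, 1.8906, 19.1406
Sum = 1521.8750
Variance = 1521.8750/8 = 190.2344

Variance = 190.2344


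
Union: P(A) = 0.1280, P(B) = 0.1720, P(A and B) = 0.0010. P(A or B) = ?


P(A∪B) = 0.1280 + 0.1720 - 0.0010
= 0.3000 - 0.0010
= 0.2990

P(A∪B) = 0.2990


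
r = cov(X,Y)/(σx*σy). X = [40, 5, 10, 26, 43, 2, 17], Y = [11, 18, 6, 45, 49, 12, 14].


Mean X = 20.4286, Mean Y = 22.1429
SD X = 15.220824, SD Y = 16.101717
Cov = 137.510204
r = 137.510204/(15.220824*16.101717) = 0.5611

r = 0.5611


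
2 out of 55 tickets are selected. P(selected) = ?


P = 2/55 = 0.0364

P = 0.0364


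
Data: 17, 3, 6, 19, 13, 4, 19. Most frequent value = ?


Frequencies: 3:1, 4:1, 6:1, 13:1, 17:1, 19:2
Max frequency = 2
Mode = 19

Mode = 19


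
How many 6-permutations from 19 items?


P(19,6) = 19!/13!
= 121645100408832000/6227020800
= 19535040

P(19,6) = 19535040


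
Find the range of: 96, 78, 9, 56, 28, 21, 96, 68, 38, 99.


Max = 99, Min = 9
Range = 99 - 9 = 90

Range = 90


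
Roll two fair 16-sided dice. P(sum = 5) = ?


Total outcomes = 16×16 = 256
Favorable (sum = 5): 4
P = 4/256 = 0.0156

P = 0.0156


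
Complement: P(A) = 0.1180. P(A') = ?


P(not A) = 1 - 0.1180 = 0.8820

P(not A) = 0.8820


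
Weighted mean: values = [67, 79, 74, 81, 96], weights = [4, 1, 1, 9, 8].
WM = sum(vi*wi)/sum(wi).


Numerator = 67*4 + 79*1 + 74*1 + 81*9 + 96*8 = 1918
Denominator = 4 + 1 + 1 + 9 + 8 = 23
WM = 1918/23 = 83.3913

WM = 83.3913


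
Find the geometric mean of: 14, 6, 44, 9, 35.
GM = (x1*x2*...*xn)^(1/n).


Product = 14 × 6 × 44 × 9 × 35 = 1164240
GM = 1164240^(1/5) = 16.3384

GM = 16.3384


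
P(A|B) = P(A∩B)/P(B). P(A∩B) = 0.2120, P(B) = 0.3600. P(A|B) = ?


P(A|B) = 0.2120/0.3600 = 0.5889

P(A|B) = 0.5889


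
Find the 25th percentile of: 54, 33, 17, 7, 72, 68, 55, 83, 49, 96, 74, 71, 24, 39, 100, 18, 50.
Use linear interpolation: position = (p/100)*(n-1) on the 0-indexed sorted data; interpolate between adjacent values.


Sorted: 7, 17, 18, 24, 33, 39, 49, 50, 54, 55, 68, 71, 72, 74, 83, 96, 100
n = 17
Index = 25/100 * 16 = 4.0000
Lower = data[4] = 33, Upper = data[5] = 39
P25 = 33 + 0*(6) = 33.0000

P25 = 33.0000


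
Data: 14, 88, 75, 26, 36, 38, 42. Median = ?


Sorted: 14, 26, 36, 38, 42, 75, 88
n = 7 (odd)
Middle value = 38

Median = 38


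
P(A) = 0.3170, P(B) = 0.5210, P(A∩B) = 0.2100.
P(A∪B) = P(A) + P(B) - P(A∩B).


P(A∪B) = 0.3170 + 0.5210 - 0.2100
= 0.8380 - 0.2100
= 0.6280

P(A∪B) = 0.6280


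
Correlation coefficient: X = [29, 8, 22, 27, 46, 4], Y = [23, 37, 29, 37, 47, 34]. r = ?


Mean X = 22.6667, Mean Y = 34.5000
SD X = 13.948317, SD Y = 7.433034
Cov = 34.333333
r = 34.333333/(13.948317*7.433034) = 0.3312

r = 0.3312


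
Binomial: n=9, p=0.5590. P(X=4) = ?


C(9,4) = 126
p^4 = 0.097644
(1-p)^5 = 0.016680
P = 126 * 0.097644 * 0.016680 = 0.2052

P(X=4) = 0.2052
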